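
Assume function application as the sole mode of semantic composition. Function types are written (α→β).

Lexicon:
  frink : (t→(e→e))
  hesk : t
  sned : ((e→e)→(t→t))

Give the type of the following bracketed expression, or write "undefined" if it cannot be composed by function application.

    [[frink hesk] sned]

(t→t)

At [frink hesk], frink : (t→(e→e)) takes hesk : t, giving (e→e).
At [[frink hesk] sned], sned : ((e→e)→(t→t)) takes [frink hesk] : (e→e), giving (t→t).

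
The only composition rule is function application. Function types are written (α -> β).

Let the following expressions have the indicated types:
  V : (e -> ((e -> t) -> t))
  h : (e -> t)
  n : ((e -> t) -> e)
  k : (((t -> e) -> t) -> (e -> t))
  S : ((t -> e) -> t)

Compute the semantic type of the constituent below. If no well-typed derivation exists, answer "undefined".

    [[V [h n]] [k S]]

t

[h n]: ((e -> t) -> e) applied to (e -> t) yields e.
[V [h n]]: (e -> ((e -> t) -> t)) applied to e yields ((e -> t) -> t).
[k S]: (((t -> e) -> t) -> (e -> t)) applied to ((t -> e) -> t) yields (e -> t).
[[V [h n]] [k S]]: ((e -> t) -> t) applied to (e -> t) yields t.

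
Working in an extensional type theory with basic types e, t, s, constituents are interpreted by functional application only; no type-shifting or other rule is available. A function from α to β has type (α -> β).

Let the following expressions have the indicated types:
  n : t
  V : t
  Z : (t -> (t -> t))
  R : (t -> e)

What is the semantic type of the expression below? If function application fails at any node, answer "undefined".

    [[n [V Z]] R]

At [V Z], Z : (t -> (t -> t)) takes V : t, giving (t -> t).
At [n [V Z]], [V Z] : (t -> t) takes n : t, giving t.
At [[n [V Z]] R], R : (t -> e) takes [n [V Z]] : t, giving e.

e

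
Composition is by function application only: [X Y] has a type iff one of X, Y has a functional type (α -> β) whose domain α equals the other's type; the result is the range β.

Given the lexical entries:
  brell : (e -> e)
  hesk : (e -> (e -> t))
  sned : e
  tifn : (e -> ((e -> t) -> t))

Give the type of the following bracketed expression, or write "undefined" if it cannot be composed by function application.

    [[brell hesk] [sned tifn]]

undefined

[brell hesk]: (e -> e) with (e -> (e -> t)) — neither is a function whose domain matches the other; composition fails here.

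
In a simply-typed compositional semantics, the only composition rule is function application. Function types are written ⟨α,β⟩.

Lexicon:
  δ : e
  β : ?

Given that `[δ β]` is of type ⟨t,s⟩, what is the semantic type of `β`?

For [δ β] to have type ⟨t,s⟩ with δ of type e, β must be the function: β : ⟨e,⟨t,s⟩⟩.

⟨e,⟨t,s⟩⟩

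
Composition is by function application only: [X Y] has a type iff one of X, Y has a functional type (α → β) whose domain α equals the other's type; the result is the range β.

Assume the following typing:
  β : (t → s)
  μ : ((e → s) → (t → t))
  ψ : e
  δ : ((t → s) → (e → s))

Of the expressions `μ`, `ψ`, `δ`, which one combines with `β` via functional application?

μ : ((e → s) → (t → t)) — neither side's domain matches the other.
ψ : e — neither side's domain matches the other.
δ — combines: δ : ((t → s) → (e → s)) takes β : (t → s) as argument, giving (e → s).

δ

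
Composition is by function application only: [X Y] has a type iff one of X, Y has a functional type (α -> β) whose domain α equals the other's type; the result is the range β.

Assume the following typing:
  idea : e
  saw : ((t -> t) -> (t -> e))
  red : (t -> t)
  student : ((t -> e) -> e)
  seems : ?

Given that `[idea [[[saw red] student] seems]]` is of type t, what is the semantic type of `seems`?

(e -> (e -> t))

[idea [[[saw red] student] seems]] is required to be t. idea : e cannot yield t as functor, so [[[saw red] student] seems] : (e -> t).
[[[saw red] student] seems] is required to be (e -> t). [[saw red] student] : e cannot yield (e -> t) as functor, so seems : (e -> (e -> t)).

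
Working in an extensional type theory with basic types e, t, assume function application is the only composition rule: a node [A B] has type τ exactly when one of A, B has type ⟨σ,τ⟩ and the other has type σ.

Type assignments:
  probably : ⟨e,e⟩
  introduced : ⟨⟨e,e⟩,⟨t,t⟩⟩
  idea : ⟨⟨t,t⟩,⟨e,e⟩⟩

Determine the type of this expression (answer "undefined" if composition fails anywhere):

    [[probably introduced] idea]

⟨e,e⟩

[probably introduced] — introduced of type ⟨⟨e,e⟩,⟨t,t⟩⟩ combines with probably of type ⟨e,e⟩: type ⟨t,t⟩.
[[probably introduced] idea] — idea of type ⟨⟨t,t⟩,⟨e,e⟩⟩ combines with [probably introduced] of type ⟨t,t⟩: type ⟨e,e⟩.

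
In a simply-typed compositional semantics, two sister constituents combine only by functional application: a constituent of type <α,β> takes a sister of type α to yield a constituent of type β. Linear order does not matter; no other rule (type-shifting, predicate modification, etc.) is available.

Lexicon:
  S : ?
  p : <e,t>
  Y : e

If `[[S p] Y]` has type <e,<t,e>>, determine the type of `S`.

<<e,t>,<e,<e,<t,e>>>>

For [[S p] Y] to have type <e,<t,e>> with Y of type e, [S p] must be the function: [S p] : <e,<e,<t,e>>>.
For [S p] to have type <e,<e,<t,e>>> with p of type <e,t>, S must be the function: S : <<e,t>,<e,<e,<t,e>>>>.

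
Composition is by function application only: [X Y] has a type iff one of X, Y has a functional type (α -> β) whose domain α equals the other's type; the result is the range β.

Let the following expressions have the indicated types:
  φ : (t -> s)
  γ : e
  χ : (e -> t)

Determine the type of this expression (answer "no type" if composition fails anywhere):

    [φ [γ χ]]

At [γ χ], χ : (e -> t) takes γ : e, giving t.
At [φ [γ χ]], φ : (t -> s) takes [γ χ] : t, giving s.

s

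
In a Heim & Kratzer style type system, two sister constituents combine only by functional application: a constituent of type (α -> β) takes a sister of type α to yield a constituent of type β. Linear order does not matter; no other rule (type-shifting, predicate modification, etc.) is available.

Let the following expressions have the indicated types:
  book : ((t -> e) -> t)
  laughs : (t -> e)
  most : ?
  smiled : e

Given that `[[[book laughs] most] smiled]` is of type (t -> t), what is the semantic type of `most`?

[[[book laughs] most] smiled] must have type (t -> t). The sister smiled has type e; that is not a function onto (t -> t), so [[book laughs] most] must be the functor, of type (e -> (t -> t)).
[[book laughs] most] must have type (e -> (t -> t)). The sister [book laughs] has type t; that is not a function onto (e -> (t -> t)), so most must be the functor, of type (t -> (e -> (t -> t))).

(t -> (e -> (t -> t)))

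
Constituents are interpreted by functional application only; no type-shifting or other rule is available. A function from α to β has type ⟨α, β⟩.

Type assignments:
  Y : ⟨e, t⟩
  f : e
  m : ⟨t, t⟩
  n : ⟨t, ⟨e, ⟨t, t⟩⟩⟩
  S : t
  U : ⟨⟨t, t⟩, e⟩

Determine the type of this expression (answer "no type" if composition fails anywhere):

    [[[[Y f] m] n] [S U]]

[Y f]: functor Y : ⟨e, t⟩, argument f : e; result t.
[[Y f] m]: functor m : ⟨t, t⟩, argument [Y f] : t; result t.
[[[Y f] m] n]: functor n : ⟨t, ⟨e, ⟨t, t⟩⟩⟩, argument [[Y f] m] : t; result ⟨e, ⟨t, t⟩⟩.
[S U]: t and ⟨⟨t, t⟩, e⟩ cannot combine by function application — type clash.

no type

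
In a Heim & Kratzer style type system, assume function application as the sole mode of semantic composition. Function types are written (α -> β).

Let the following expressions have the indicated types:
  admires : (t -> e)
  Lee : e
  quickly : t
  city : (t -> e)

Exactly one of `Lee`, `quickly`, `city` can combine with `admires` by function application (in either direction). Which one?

quickly

Lee : e — no; admires wants t, and Lee wants nothing (atomic).
quickly — combines: admires : (t -> e) takes quickly : t as argument, giving e.
city : (t -> e) — no; admires wants t, and city wants t.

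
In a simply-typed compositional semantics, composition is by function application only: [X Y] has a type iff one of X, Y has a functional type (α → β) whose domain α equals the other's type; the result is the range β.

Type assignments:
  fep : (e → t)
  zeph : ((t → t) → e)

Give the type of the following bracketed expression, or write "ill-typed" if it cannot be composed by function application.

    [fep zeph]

[fep zeph]: (e → t) with ((t → t) → e) — neither is a function whose domain matches the other; composition fails here.

ill-typed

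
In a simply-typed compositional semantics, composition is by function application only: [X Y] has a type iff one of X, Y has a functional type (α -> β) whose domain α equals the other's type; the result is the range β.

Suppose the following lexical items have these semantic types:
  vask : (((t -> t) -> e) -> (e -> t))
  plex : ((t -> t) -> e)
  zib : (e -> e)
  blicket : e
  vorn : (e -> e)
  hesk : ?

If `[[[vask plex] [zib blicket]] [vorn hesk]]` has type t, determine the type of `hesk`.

((e -> e) -> (t -> t))

At [[[vask plex] [zib blicket]] [vorn hesk]] (required: t): [[vask plex] [zib blicket]] is t, which is not a function with range t; hence [vorn hesk] is the functor — type (t -> t).
At [vorn hesk] (required: (t -> t)): vorn is (e -> e), which is not a function with range (t -> t); hence hesk is the functor — type ((e -> e) -> (t -> t)).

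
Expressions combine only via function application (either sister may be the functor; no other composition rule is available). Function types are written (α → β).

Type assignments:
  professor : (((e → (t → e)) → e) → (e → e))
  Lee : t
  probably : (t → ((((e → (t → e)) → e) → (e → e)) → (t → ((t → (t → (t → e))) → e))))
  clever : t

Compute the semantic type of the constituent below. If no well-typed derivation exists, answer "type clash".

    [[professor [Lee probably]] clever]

((t → (t → (t → e))) → e)

[Lee probably]: (t → ((((e → (t → e)) → e) → (e → e)) → (t → ((t → (t → (t → e))) → e)))) applied to t yields ((((e → (t → e)) → e) → (e → e)) → (t → ((t → (t → (t → e))) → e))).
[professor [Lee probably]]: ((((e → (t → e)) → e) → (e → e)) → (t → ((t → (t → (t → e))) → e))) applied to (((e → (t → e)) → e) → (e → e)) yields (t → ((t → (t → (t → e))) → e)).
[[professor [Lee probably]] clever]: (t → ((t → (t → (t → e))) → e)) applied to t yields ((t → (t → (t → e))) → e).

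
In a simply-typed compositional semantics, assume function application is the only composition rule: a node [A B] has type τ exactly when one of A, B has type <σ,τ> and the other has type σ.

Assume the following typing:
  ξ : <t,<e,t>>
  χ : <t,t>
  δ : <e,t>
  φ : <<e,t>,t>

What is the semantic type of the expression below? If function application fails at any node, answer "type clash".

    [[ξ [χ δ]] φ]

type clash

[χ δ]: <t,t> with <e,t> — neither is a function whose domain matches the other; composition fails here.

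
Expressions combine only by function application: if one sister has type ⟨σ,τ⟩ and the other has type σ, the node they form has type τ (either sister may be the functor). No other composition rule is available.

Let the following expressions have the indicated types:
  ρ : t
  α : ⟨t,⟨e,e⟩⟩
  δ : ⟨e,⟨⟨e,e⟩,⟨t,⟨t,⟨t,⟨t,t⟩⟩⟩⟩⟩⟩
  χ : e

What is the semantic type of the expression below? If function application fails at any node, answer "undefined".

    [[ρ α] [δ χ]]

⟨t,⟨t,⟨t,⟨t,t⟩⟩⟩⟩

[ρ α] — α of type ⟨t,⟨e,e⟩⟩ combines with ρ of type t: type ⟨e,e⟩.
[δ χ] — δ of type ⟨e,⟨⟨e,e⟩,⟨t,⟨t,⟨t,⟨t,t⟩⟩⟩⟩⟩⟩ combines with χ of type e: type ⟨⟨e,e⟩,⟨t,⟨t,⟨t,⟨t,t⟩⟩⟩⟩⟩.
[[ρ α] [δ χ]] — [δ χ] of type ⟨⟨e,e⟩,⟨t,⟨t,⟨t,⟨t,t⟩⟩⟩⟩⟩ combines with [ρ α] of type ⟨e,e⟩: type ⟨t,⟨t,⟨t,⟨t,t⟩⟩⟩⟩.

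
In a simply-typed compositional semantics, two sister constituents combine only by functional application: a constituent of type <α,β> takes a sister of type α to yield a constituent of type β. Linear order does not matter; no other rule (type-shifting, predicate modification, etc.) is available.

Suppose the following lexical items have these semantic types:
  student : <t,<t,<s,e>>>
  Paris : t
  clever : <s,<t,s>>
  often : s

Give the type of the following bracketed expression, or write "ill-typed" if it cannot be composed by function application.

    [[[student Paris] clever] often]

[student Paris]: <t,<t,<s,e>>> applied to t yields <t,<s,e>>.
[[student Paris] clever]: <t,<s,e>> and <s,<t,s>> cannot combine by function application — type clash.

ill-typed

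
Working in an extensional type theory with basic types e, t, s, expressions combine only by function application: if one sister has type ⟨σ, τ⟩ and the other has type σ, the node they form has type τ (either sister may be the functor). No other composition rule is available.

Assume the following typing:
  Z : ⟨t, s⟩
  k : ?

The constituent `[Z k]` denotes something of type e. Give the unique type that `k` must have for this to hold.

⟨⟨t, s⟩, e⟩

At [Z k] (required: e): Z is ⟨t, s⟩, which is not a function with range e; hence k is the functor — type ⟨⟨t, s⟩, e⟩.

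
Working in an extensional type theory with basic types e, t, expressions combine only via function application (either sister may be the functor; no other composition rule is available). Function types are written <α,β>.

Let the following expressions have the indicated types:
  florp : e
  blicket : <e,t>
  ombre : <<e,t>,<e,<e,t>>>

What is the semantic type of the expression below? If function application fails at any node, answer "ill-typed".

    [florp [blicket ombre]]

[blicket ombre]: functor ombre : <<e,t>,<e,<e,t>>>, argument blicket : <e,t>; result <e,<e,t>>.
[florp [blicket ombre]]: functor [blicket ombre] : <e,<e,t>>, argument florp : e; result <e,t>.

<e,t>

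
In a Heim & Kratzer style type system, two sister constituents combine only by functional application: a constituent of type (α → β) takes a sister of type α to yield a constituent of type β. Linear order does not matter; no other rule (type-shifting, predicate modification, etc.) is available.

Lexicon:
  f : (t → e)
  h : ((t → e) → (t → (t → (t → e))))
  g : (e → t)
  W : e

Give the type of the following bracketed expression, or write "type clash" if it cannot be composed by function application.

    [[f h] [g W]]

At [f h], h : ((t → e) → (t → (t → (t → e)))) takes f : (t → e), giving (t → (t → (t → e))).
At [g W], g : (e → t) takes W : e, giving t.
At [[f h] [g W]], [f h] : (t → (t → (t → e))) takes [g W] : t, giving (t → (t → e)).

(t → (t → e))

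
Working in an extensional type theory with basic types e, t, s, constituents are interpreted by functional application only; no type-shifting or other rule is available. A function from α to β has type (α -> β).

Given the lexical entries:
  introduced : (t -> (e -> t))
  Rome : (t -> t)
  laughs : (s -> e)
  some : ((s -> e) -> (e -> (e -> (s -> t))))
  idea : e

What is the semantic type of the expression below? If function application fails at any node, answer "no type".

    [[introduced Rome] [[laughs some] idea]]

[introduced Rome]: (t -> (e -> t)) with (t -> t) — neither is a function whose domain matches the other; composition fails here.

no type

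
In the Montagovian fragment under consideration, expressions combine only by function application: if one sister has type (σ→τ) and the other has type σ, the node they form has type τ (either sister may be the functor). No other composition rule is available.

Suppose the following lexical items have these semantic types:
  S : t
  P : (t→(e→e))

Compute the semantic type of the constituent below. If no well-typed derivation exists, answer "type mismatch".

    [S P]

[S P]: functor P : (t→(e→e)), argument S : t; result (e→e).

(e→e)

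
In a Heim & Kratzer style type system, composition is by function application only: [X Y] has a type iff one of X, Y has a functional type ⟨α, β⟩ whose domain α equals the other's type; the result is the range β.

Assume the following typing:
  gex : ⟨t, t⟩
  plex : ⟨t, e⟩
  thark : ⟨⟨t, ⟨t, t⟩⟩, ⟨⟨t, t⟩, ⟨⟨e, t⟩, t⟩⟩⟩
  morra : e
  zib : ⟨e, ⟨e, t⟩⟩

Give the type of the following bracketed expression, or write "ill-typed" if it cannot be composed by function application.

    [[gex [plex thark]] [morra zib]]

[plex thark]: ⟨t, e⟩ and ⟨⟨t, ⟨t, t⟩⟩, ⟨⟨t, t⟩, ⟨⟨e, t⟩, t⟩⟩⟩ cannot combine by function application — type clash.

ill-typed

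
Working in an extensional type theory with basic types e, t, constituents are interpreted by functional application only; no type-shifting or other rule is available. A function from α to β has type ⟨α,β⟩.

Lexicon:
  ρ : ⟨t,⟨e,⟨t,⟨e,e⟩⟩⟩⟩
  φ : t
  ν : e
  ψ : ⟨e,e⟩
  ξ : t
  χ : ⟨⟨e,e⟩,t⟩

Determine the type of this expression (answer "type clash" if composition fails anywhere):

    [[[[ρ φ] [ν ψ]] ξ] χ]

At [ρ φ], ρ : ⟨t,⟨e,⟨t,⟨e,e⟩⟩⟩⟩ takes φ : t, giving ⟨e,⟨t,⟨e,e⟩⟩⟩.
At [ν ψ], ψ : ⟨e,e⟩ takes ν : e, giving e.
At [[ρ φ] [ν ψ]], [ρ φ] : ⟨e,⟨t,⟨e,e⟩⟩⟩ takes [ν ψ] : e, giving ⟨t,⟨e,e⟩⟩.
At [[[ρ φ] [ν ψ]] ξ], [[ρ φ] [ν ψ]] : ⟨t,⟨e,e⟩⟩ takes ξ : t, giving ⟨e,e⟩.
At [[[[ρ φ] [ν ψ]] ξ] χ], χ : ⟨⟨e,e⟩,t⟩ takes [[[ρ φ] [ν ψ]] ξ] : ⟨e,e⟩, giving t.

t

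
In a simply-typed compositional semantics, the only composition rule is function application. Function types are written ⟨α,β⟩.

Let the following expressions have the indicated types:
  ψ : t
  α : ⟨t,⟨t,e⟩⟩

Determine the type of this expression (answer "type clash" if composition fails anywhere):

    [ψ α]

At [ψ α], α : ⟨t,⟨t,e⟩⟩ takes ψ : t, giving ⟨t,e⟩.

⟨t,e⟩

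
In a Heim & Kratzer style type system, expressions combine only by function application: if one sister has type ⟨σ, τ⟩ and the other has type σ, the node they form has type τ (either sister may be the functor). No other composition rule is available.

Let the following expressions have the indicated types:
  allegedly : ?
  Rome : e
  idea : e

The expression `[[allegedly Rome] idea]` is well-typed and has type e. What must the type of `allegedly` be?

[[allegedly Rome] idea] must have type e. The sister idea has type e; that is not a function onto e, so [allegedly Rome] must be the functor, of type ⟨e, e⟩.
[allegedly Rome] must have type ⟨e, e⟩. The sister Rome has type e; that is not a function onto ⟨e, e⟩, so allegedly must be the functor, of type ⟨e, ⟨e, e⟩⟩.

⟨e, ⟨e, e⟩⟩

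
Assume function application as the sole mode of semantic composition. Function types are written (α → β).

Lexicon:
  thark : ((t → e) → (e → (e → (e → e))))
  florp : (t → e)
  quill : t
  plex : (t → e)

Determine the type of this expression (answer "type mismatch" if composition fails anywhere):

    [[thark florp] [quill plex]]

[thark florp]: thark is ((t → e) → (e → (e → (e → e)))), florp is (t → e); result (e → (e → (e → e))).
[quill plex]: plex is (t → e), quill is t; result e.
[[thark florp] [quill plex]]: [thark florp] is (e → (e → (e → e))), [quill plex] is e; result (e → (e → e)).

(e → (e → e))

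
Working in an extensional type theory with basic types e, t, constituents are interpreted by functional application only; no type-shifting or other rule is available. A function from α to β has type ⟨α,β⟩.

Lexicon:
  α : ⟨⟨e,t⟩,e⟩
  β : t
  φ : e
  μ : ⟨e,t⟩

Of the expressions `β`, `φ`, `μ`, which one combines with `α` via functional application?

μ

β : t — does not combine with α.
φ : e — does not combine with α.
μ — combines: α : ⟨⟨e,t⟩,e⟩ takes μ : ⟨e,t⟩ as argument, giving e.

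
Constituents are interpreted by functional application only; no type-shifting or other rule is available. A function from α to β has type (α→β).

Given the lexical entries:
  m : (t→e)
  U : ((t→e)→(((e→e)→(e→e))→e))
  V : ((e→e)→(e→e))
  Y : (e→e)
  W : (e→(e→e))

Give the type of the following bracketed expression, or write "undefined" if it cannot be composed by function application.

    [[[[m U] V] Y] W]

[m U] — U of type ((t→e)→(((e→e)→(e→e))→e)) combines with m of type (t→e): type (((e→e)→(e→e))→e).
[[m U] V] — [m U] of type (((e→e)→(e→e))→e) combines with V of type ((e→e)→(e→e)): type e.
[[[m U] V] Y] — Y of type (e→e) combines with [[m U] V] of type e: type e.
[[[[m U] V] Y] W] — W of type (e→(e→e)) combines with [[[m U] V] Y] of type e: type (e→e).

(e→e)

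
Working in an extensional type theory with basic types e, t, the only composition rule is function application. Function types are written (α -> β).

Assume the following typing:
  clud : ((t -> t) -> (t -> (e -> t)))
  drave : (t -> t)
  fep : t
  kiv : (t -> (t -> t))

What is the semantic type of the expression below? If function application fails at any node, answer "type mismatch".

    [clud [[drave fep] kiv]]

(t -> (e -> t))

[drave fep]: (t -> t) applied to t yields t.
[[drave fep] kiv]: (t -> (t -> t)) applied to t yields (t -> t).
[clud [[drave fep] kiv]]: ((t -> t) -> (t -> (e -> t))) applied to (t -> t) yields (t -> (e -> t)).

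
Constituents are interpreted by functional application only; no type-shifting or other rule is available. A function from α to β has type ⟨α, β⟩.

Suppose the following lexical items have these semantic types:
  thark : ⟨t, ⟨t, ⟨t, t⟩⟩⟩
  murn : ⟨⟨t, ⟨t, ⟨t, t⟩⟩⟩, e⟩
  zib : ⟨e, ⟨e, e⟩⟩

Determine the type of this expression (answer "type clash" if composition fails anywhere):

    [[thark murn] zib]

⟨e, e⟩

[thark murn]: functor murn : ⟨⟨t, ⟨t, ⟨t, t⟩⟩⟩, e⟩, argument thark : ⟨t, ⟨t, ⟨t, t⟩⟩⟩; result e.
[[thark murn] zib]: functor zib : ⟨e, ⟨e, e⟩⟩, argument [thark murn] : e; result ⟨e, e⟩.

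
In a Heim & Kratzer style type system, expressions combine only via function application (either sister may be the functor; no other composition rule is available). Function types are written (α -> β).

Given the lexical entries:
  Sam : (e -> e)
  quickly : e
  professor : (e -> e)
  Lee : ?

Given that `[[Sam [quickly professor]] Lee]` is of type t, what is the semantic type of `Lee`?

[[Sam [quickly professor]] Lee] must have type t. The sister [Sam [quickly professor]] has type e; that is not a function onto t, so Lee must be the functor, of type (e -> t).

(e -> t)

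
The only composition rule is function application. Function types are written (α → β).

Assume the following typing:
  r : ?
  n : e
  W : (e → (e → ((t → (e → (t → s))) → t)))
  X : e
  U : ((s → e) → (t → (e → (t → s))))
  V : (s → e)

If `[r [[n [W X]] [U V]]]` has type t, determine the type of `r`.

(t → t)

For [r [[n [W X]] [U V]]] to have type t with [[n [W X]] [U V]] of type t, r must be the function: r : (t → t).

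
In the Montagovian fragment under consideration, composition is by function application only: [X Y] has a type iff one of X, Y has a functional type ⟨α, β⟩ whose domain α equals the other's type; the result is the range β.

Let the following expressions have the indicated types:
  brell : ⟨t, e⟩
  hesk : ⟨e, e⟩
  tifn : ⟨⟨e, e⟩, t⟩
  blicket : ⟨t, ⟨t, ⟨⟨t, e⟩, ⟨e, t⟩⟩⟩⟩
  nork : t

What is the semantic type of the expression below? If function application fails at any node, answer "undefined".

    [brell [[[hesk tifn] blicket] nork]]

⟨e, t⟩

[hesk tifn]: ⟨⟨e, e⟩, t⟩ applied to ⟨e, e⟩ yields t.
[[hesk tifn] blicket]: ⟨t, ⟨t, ⟨⟨t, e⟩, ⟨e, t⟩⟩⟩⟩ applied to t yields ⟨t, ⟨⟨t, e⟩, ⟨e, t⟩⟩⟩.
[[[hesk tifn] blicket] nork]: ⟨t, ⟨⟨t, e⟩, ⟨e, t⟩⟩⟩ applied to t yields ⟨⟨t, e⟩, ⟨e, t⟩⟩.
[brell [[[hesk tifn] blicket] nork]]: ⟨⟨t, e⟩, ⟨e, t⟩⟩ applied to ⟨t, e⟩ yields ⟨e, t⟩.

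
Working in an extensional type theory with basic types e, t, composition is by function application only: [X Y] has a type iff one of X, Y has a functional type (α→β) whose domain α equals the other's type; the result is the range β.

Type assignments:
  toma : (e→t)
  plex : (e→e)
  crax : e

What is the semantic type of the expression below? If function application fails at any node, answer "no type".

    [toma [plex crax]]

t

[plex crax]: functor plex : (e→e), argument crax : e; result e.
[toma [plex crax]]: functor toma : (e→t), argument [plex crax] : e; result t.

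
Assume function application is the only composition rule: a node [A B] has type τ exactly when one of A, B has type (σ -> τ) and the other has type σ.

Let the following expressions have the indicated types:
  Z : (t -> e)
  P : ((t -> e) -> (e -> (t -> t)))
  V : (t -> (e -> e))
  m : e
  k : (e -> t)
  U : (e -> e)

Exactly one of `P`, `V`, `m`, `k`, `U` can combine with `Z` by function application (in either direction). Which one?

P — combines: P : ((t -> e) -> (e -> (t -> t))) takes Z : (t -> e) as argument, giving (e -> (t -> t)).
V : (t -> (e -> e)) — no; Z wants t, and V wants t.
m : e — no; Z wants t, and m wants nothing (atomic).
k : (e -> t) — no; Z wants t, and k wants e.
U : (e -> e) — no; Z wants t, and U wants e.

P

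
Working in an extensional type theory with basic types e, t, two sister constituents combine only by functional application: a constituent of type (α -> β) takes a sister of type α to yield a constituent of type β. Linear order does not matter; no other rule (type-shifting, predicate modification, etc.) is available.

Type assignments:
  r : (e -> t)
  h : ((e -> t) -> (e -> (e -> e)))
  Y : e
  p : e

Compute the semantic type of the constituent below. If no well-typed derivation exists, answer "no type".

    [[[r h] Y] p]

e

At [r h], h : ((e -> t) -> (e -> (e -> e))) takes r : (e -> t), giving (e -> (e -> e)).
At [[r h] Y], [r h] : (e -> (e -> e)) takes Y : e, giving (e -> e).
At [[[r h] Y] p], [[r h] Y] : (e -> e) takes p : e, giving e.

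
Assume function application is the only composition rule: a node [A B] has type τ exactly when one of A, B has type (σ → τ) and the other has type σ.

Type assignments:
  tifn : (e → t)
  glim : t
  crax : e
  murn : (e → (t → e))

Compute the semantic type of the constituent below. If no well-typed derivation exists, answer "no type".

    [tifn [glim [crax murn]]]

t

[crax murn] — murn of type (e → (t → e)) combines with crax of type e: type (t → e).
[glim [crax murn]] — [crax murn] of type (t → e) combines with glim of type t: type e.
[tifn [glim [crax murn]]] — tifn of type (e → t) combines with [glim [crax murn]] of type e: type t.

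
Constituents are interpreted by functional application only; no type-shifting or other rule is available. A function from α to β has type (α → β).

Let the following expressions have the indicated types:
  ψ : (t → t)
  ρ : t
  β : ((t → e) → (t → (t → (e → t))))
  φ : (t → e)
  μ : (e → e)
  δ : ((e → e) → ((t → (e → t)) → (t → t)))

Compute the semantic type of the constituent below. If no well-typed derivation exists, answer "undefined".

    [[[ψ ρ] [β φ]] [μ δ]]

(t → t)

[ψ ρ]: (t → t) applied to t yields t.
[β φ]: ((t → e) → (t → (t → (e → t)))) applied to (t → e) yields (t → (t → (e → t))).
[[ψ ρ] [β φ]]: (t → (t → (e → t))) applied to t yields (t → (e → t)).
[μ δ]: ((e → e) → ((t → (e → t)) → (t → t))) applied to (e → e) yields ((t → (e → t)) → (t → t)).
[[[ψ ρ] [β φ]] [μ δ]]: ((t → (e → t)) → (t → t)) applied to (t → (e → t)) yields (t → t).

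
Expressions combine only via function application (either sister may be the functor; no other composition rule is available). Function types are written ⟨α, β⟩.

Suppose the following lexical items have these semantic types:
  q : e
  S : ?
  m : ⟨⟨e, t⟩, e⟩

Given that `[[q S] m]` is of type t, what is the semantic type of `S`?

For [[q S] m] to have type t with m of type ⟨⟨e, t⟩, e⟩, [q S] must be the function: [q S] : ⟨⟨⟨e, t⟩, e⟩, t⟩.
For [q S] to have type ⟨⟨⟨e, t⟩, e⟩, t⟩ with q of type e, S must be the function: S : ⟨e, ⟨⟨⟨e, t⟩, e⟩, t⟩⟩.

⟨e, ⟨⟨⟨e, t⟩, e⟩, t⟩⟩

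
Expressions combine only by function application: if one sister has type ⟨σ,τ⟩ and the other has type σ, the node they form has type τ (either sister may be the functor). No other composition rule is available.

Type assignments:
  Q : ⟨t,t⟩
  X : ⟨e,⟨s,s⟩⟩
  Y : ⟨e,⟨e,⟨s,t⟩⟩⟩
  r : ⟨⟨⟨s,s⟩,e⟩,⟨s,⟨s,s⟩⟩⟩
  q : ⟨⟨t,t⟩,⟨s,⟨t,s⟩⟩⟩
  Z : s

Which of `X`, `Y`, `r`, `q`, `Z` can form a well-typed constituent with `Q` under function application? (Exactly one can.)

X : ⟨e,⟨s,s⟩⟩ — Q needs t; X needs e; neither fits.
Y : ⟨e,⟨e,⟨s,t⟩⟩⟩ — Q needs t; Y needs e; neither fits.
r : ⟨⟨⟨s,s⟩,e⟩,⟨s,⟨s,s⟩⟩⟩ — Q needs t; r needs ⟨⟨s,s⟩,e⟩; neither fits.
q — combines: q : ⟨⟨t,t⟩,⟨s,⟨t,s⟩⟩⟩ takes Q : ⟨t,t⟩ as argument, giving ⟨s,⟨t,s⟩⟩.
Z : s — Q needs t; Z needs nothing (atomic); neither fits.

q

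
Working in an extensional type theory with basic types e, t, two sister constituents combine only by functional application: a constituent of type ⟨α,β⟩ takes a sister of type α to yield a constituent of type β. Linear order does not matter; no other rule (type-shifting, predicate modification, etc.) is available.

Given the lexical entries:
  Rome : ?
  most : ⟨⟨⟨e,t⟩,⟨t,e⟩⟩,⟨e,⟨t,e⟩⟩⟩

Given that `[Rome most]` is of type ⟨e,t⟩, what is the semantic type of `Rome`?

[Rome most] is required to be ⟨e,t⟩. most : ⟨⟨⟨e,t⟩,⟨t,e⟩⟩,⟨e,⟨t,e⟩⟩⟩ cannot yield ⟨e,t⟩ as functor, so Rome : ⟨⟨⟨⟨e,t⟩,⟨t,e⟩⟩,⟨e,⟨t,e⟩⟩⟩,⟨e,t⟩⟩.

⟨⟨⟨⟨e,t⟩,⟨t,e⟩⟩,⟨e,⟨t,e⟩⟩⟩,⟨e,t⟩⟩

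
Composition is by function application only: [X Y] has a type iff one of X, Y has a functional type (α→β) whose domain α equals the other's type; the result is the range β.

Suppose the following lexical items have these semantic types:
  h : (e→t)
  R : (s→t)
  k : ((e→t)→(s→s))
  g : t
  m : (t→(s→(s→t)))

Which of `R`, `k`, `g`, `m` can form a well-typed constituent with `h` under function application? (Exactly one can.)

R : (s→t) — does not combine with h.
k — combines: k : ((e→t)→(s→s)) takes h : (e→t) as argument, giving (s→s).
g : t — does not combine with h.
m : (t→(s→(s→t))) — does not combine with h.

k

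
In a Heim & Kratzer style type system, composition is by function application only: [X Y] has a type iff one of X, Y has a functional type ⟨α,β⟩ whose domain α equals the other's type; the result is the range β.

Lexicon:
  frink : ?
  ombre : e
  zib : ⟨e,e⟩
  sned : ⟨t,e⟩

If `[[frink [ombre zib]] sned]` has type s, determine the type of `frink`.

⟨e,⟨⟨t,e⟩,s⟩⟩

At [[frink [ombre zib]] sned] (required: s): sned is ⟨t,e⟩, which is not a function with range s; hence [frink [ombre zib]] is the functor — type ⟨⟨t,e⟩,s⟩.
At [frink [ombre zib]] (required: ⟨⟨t,e⟩,s⟩): [ombre zib] is e, which is not a function with range ⟨⟨t,e⟩,s⟩; hence frink is the functor — type ⟨e,⟨⟨t,e⟩,s⟩⟩.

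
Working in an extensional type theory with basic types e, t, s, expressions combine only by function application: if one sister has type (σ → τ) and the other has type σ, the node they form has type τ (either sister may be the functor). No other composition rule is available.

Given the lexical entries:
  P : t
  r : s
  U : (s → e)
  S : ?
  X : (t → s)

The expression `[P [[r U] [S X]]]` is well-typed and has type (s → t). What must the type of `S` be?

[P [[r U] [S X]]] must have type (s → t). The sister P has type t; that is not a function onto (s → t), so [[r U] [S X]] must be the functor, of type (t → (s → t)).
[[r U] [S X]] must have type (t → (s → t)). The sister [r U] has type e; that is not a function onto (t → (s → t)), so [S X] must be the functor, of type (e → (t → (s → t))).
[S X] must have type (e → (t → (s → t))). The sister X has type (t → s); that is not a function onto (e → (t → (s → t))), so S must be the functor, of type ((t → s) → (e → (t → (s → t)))).

((t → s) → (e → (t → (s → t))))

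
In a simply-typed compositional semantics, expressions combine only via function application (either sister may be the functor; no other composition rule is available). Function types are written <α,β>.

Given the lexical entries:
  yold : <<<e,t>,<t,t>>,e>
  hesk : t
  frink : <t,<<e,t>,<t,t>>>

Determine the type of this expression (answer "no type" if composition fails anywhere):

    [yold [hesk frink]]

e

[hesk frink]: <t,<<e,t>,<t,t>>> applied to t yields <<e,t>,<t,t>>.
[yold [hesk frink]]: <<<e,t>,<t,t>>,e> applied to <<e,t>,<t,t>> yields e.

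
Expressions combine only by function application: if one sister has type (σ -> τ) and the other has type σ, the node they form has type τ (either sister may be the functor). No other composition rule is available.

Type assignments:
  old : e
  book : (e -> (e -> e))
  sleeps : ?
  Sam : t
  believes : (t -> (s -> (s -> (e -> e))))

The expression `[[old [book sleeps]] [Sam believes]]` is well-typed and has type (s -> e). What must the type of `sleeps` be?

((e -> (e -> e)) -> (e -> ((s -> (s -> (e -> e))) -> (s -> e))))

For [[old [book sleeps]] [Sam believes]] to have type (s -> e) with [Sam believes] of type (s -> (s -> (e -> e))), [old [book sleeps]] must be the function: [old [book sleeps]] : ((s -> (s -> (e -> e))) -> (s -> e)).
For [old [book sleeps]] to have type ((s -> (s -> (e -> e))) -> (s -> e)) with old of type e, [book sleeps] must be the function: [book sleeps] : (e -> ((s -> (s -> (e -> e))) -> (s -> e))).
For [book sleeps] to have type (e -> ((s -> (s -> (e -> e))) -> (s -> e))) with book of type (e -> (e -> e)), sleeps must be the function: sleeps : ((e -> (e -> e)) -> (e -> ((s -> (s -> (e -> e))) -> (s -> e)))).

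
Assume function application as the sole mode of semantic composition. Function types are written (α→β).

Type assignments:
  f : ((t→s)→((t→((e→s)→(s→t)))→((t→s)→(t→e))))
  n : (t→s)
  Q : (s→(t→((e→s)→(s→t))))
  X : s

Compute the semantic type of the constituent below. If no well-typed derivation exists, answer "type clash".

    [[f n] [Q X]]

[f n] — f of type ((t→s)→((t→((e→s)→(s→t)))→((t→s)→(t→e)))) combines with n of type (t→s): type ((t→((e→s)→(s→t)))→((t→s)→(t→e))).
[Q X] — Q of type (s→(t→((e→s)→(s→t)))) combines with X of type s: type (t→((e→s)→(s→t))).
[[f n] [Q X]] — [f n] of type ((t→((e→s)→(s→t)))→((t→s)→(t→e))) combines with [Q X] of type (t→((e→s)→(s→t))): type ((t→s)→(t→e)).

((t→s)→(t→e))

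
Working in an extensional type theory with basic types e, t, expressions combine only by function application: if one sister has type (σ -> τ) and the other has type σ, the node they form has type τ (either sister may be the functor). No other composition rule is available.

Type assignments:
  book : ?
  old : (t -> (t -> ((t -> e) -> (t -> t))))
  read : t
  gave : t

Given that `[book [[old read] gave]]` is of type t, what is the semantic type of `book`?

(((t -> e) -> (t -> t)) -> t)

[book [[old read] gave]] is required to be t. [[old read] gave] : ((t -> e) -> (t -> t)) cannot yield t as functor, so book : (((t -> e) -> (t -> t)) -> t).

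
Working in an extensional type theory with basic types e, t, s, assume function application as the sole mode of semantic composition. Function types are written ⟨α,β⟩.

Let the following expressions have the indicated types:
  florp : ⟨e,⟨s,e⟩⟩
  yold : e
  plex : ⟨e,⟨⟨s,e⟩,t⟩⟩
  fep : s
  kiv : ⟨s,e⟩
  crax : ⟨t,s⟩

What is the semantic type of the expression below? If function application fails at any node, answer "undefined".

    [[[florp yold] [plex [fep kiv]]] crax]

s

[florp yold]: functor florp : ⟨e,⟨s,e⟩⟩, argument yold : e; result ⟨s,e⟩.
[fep kiv]: functor kiv : ⟨s,e⟩, argument fep : s; result e.
[plex [fep kiv]]: functor plex : ⟨e,⟨⟨s,e⟩,t⟩⟩, argument [fep kiv] : e; result ⟨⟨s,e⟩,t⟩.
[[florp yold] [plex [fep kiv]]]: functor [plex [fep kiv]] : ⟨⟨s,e⟩,t⟩, argument [florp yold] : ⟨s,e⟩; result t.
[[[florp yold] [plex [fep kiv]]] crax]: functor crax : ⟨t,s⟩, argument [[florp yold] [plex [fep kiv]]] : t; result s.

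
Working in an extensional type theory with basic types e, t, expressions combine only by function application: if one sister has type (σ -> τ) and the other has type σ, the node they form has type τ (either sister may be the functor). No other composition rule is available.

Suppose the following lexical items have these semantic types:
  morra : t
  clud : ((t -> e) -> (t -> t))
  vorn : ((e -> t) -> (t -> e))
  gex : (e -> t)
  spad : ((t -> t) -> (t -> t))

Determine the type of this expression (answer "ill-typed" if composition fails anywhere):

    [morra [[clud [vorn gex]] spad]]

[vorn gex]: ((e -> t) -> (t -> e)) applied to (e -> t) yields (t -> e).
[clud [vorn gex]]: ((t -> e) -> (t -> t)) applied to (t -> e) yields (t -> t).
[[clud [vorn gex]] spad]: ((t -> t) -> (t -> t)) applied to (t -> t) yields (t -> t).
[morra [[clud [vorn gex]] spad]]: (t -> t) applied to t yields t.

t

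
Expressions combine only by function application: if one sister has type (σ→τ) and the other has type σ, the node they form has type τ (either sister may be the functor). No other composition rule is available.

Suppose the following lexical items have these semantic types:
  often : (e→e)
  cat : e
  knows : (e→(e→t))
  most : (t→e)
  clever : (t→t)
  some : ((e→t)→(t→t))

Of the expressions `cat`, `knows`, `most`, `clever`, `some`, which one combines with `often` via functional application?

cat — combines: often : (e→e) takes cat : e as argument, giving e.
knows : (e→(e→t)) — no; often wants e, and knows wants e.
most : (t→e) — no; often wants e, and most wants t.
clever : (t→t) — no; often wants e, and clever wants t.
some : ((e→t)→(t→t)) — no; often wants e, and some wants (e→t).

cat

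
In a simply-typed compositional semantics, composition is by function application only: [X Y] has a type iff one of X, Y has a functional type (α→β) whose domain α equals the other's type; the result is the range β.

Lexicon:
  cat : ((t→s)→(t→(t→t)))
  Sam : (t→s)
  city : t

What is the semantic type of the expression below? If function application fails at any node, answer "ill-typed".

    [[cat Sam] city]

(t→t)

[cat Sam]: cat is ((t→s)→(t→(t→t))), Sam is (t→s); result (t→(t→t)).
[[cat Sam] city]: [cat Sam] is (t→(t→t)), city is t; result (t→t).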